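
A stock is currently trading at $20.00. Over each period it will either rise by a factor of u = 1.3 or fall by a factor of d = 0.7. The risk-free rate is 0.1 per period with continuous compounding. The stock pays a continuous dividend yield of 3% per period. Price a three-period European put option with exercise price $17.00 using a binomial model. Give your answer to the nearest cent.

$1.25

Per-period risk-free factor R = e^0.1 = 1.1052; dividend-adjusted growth = e^(0.1−0.03) = 1.0725.
Risk-neutral probability p = (1.0725 − 0.7)/(1.3 − 0.7) = 0.3725/0.6000 = 0.6208
Terminal stock prices: S_uuu = 43.94, S_uud = 23.66, S_udd = 12.74, S_ddd = 6.86
Terminal payoffs (K − S): max(-26.94, 0) = 0, max(-6.66, 0) = 0, max(4.26, 0) = 4.26, max(10.14, 0) = 10.14
Node uu (S = 33.8): V_uu = e^(−0.1)·[0.6208·0.0000 + 0.3792·0.0000] = 0.0000
Node ud (S = 18.2): V_ud = e^(−0.1)·[0.6208·0.0000 + 0.3792·4.2600] = 1.4615
Node dd (S = 9.8): V_dd = e^(−0.1)·[0.6208·4.2600 + 0.3792·10.1400] = 5.8719
Node u (S = 26): V_u = e^(−0.1)·[0.6208·0.0000 + 0.3792·1.4615] = 0.5014
Node d (S = 14): V_d = e^(−0.1)·[0.6208·1.4615 + 0.3792·5.8719] = 2.8355
Node 0 (S = 20): V_0 = e^(−0.1)·[0.6208·0.5014 + 0.3792·2.8355] = 1.2544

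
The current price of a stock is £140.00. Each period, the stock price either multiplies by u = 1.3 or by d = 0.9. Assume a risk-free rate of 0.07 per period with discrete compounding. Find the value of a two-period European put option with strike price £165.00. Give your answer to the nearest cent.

Risk-neutral probability p = (1 + 0.07 − 0.9)/(1.3 − 0.9) = 0.1700/0.4000 = 0.4250
Terminal stock prices: S_uu = 236.6, S_ud = 163.8, S_dd = 113.4
Terminal payoffs (K − S): max(-71.6, 0) = 0, max(1.2, 0) = 1.2, max(51.6, 0) = 51.6
Node u (S = 182): V_u = 1/1.07·[0.4250·0.0000 + 0.5750·1.2000] = 0.6449
Node d (S = 126): V_d = 1/1.07·[0.4250·1.2000 + 0.5750·51.6000] = 28.2056
Node 0 (S = 140): V_0 = 1/1.07·[0.4250·0.6449 + 0.5750·28.2056] = 15.4134

£15.41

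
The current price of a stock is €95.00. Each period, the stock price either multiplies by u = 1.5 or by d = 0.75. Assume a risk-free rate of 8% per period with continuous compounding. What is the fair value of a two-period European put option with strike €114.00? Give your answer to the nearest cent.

Risk-neutral probability p = (e^0.08 − 0.75)/(1.5 − 0.75) = 0.3333/0.7500 = 0.4444
Terminal stock prices: S_uu = 213.8, S_ud = 106.9, S_dd = 53.44
Terminal payoffs (K − S): max(-99.75, 0) = 0, max(7.125, 0) = 7.125, max(60.56, 0) = 60.56
Node u (S = 142.5): V_u = e^(−0.08)·[0.4444·0.0000 + 0.5556·7.1250] = 3.6544
Node d (S = 71.25): V_d = e^(−0.08)·[0.4444·7.1250 + 0.5556·60.5625] = 33.9853
Node 0 (S = 95): V_0 = e^(−0.08)·[0.4444·3.6544 + 0.5556·33.9853] = 18.9301

€18.93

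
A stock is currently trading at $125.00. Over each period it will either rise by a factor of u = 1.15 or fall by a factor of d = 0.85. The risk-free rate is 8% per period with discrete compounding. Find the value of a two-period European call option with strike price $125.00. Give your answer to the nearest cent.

$20.31

Risk-neutral probability p = (1 + 0.08 − 0.85)/(1.15 − 0.85) = 0.2300/0.3000 = 0.7667
Terminal stock prices: S_uu = 165.3, S_ud = 122.2, S_dd = 90.31
Terminal payoffs (S − K): max(40.31, 0) = 40.31, max(-2.812, 0) = 0, max(-34.69, 0) = 0
Node u (S = 143.8): V_u = 1/1.08·[0.7667·40.3125 + 0.2333·0.0000] = 28.6169
Node d (S = 106.2): V_d = 1/1.08·[0.7667·0.0000 + 0.2333·0.0000] = 0.0000
Node 0 (S = 125): V_0 = 1/1.08·[0.7667·28.6169 + 0.2333·0.0000] = 20.3145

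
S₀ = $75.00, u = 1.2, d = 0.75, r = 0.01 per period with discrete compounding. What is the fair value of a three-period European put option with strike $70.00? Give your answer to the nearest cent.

Risk-neutral probability p = (1 + 0.01 − 0.75)/(1.2 − 0.75) = 0.2600/0.4500 = 0.5778
Terminal stock prices: S_uuu = 129.6, S_uud = 81, S_udd = 50.62, S_ddd = 31.64
Terminal payoffs (K − S): max(-59.6, 0) = 0, max(-11, 0) = 0, max(19.38, 0) = 19.38, max(38.36, 0) = 38.36
Node uu (S = 108): V_uu = 1/1.01·[0.5778·0.0000 + 0.4222·0.0000] = 0.0000
Node ud (S = 67.5): V_ud = 1/1.01·[0.5778·0.0000 + 0.4222·19.3750] = 8.0996
Node dd (S = 42.19): V_dd = 1/1.01·[0.5778·19.3750 + 0.4222·38.3594] = 27.1194
Node u (S = 90): V_u = 1/1.01·[0.5778·0.0000 + 0.4222·8.0996] = 3.3860
Node d (S = 56.25): V_d = 1/1.01·[0.5778·8.0996 + 0.4222·27.1194] = 15.9705
Node 0 (S = 75): V_0 = 1/1.01·[0.5778·3.3860 + 0.4222·15.9705] = 8.6133

$8.61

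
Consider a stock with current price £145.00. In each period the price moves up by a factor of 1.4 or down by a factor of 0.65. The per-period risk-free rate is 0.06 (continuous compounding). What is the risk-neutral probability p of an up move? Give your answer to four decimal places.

Risk-neutral probability p = (e^0.06 − 0.65)/(1.4 − 0.65) = 0.4118/0.7500 = 0.5491

p = 0.5491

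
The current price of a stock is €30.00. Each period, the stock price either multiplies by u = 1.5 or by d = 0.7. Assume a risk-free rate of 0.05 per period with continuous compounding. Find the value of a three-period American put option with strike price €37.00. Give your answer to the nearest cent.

Risk-neutral probability p = (e^0.05 − 0.7)/(1.5 − 0.7) = 0.3513/0.8000 = 0.4391
Terminal stock prices: S_uuu = 101.2, S_uud = 47.25, S_udd = 22.05, S_ddd = 10.29
Terminal payoffs (K − S): max(-64.25, 0) = 0, max(-10.25, 0) = 0, max(14.95, 0) = 14.95, max(26.71, 0) = 26.71
Node uu (S = 67.5): continuation = e^(−0.05)·[0.4391·0.0000 + 0.5609·0.0000] = 0.0000; exercise value = 0.0000 ≤ continuation, so V_uu = 0.0000
Node ud (S = 31.5): continuation = e^(−0.05)·[0.4391·0.0000 + 0.5609·14.9500] = 7.9766; exercise value = 5.5000 ≤ continuation, so V_ud = 7.9766
Node dd (S = 14.7): continuation = e^(−0.05)·[0.4391·14.9500 + 0.5609·26.7100] = 20.4955; exercise value = 22.3000 > continuation, so V_dd = 22.3000 (exercise)
Node u (S = 45): continuation = e^(−0.05)·[0.4391·0.0000 + 0.5609·7.9766] = 4.2560; exercise value = 0.0000 ≤ continuation, so V_u = 4.2560
Node d (S = 21): continuation = e^(−0.05)·[0.4391·7.9766 + 0.5609·22.3000] = 15.2299; exercise value = 16.0000 > continuation, so V_d = 16.0000 (exercise)
Node 0 (S = 30): continuation = e^(−0.05)·[0.4391·4.2560 + 0.5609·16.0000] = 10.3145; exercise value = 7.0000 ≤ continuation, so V_0 = 10.3145

€10.31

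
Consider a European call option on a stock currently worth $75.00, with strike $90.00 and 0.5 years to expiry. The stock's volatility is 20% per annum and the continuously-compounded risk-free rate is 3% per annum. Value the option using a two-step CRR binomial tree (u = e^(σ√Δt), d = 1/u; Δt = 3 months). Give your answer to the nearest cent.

CRR parameters: u = e^(σ√Δt) = e^(0.2·√0.25) = 1.1052, d = 1/u = 0.9048
Per-period rate: rΔt = 0.03·0.25 = 0.0075, so R = e^0.0075 = 1.0075
Risk-neutral probability p = (e^0.0075 − 0.9048)/(1.1052 − 0.9048) = 0.1027/0.2003 = 0.5126
Terminal stock prices: S_uu = 91.61, S_ud = 75, S_dd = 61.4
Terminal payoffs (S − K): max(1.605, 0) = 1.605, max(-15, 0) = 0, max(-28.6, 0) = 0
Node u (S = 82.89): V_u = e^(−0.0075)·[0.5126·1.6052 + 0.4874·0.0000] = 0.8167
Node d (S = 67.86): V_d = e^(−0.0075)·[0.5126·0.0000 + 0.4874·0.0000] = 0.0000
Node 0 (S = 75): V_0 = e^(−0.0075)·[0.5126·0.8167 + 0.4874·0.0000] = 0.4155

$0.42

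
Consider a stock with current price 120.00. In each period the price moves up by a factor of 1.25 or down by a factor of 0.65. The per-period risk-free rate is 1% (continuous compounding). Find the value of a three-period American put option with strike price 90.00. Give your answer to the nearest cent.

11.12

Risk-neutral probability p = (e^0.01 − 0.65)/(1.25 − 0.65) = 0.3601/0.6000 = 0.6001
Terminal stock prices: S_uuu = 234.4, S_uud = 121.9, S_udd = 63.38, S_ddd = 32.95
Terminal payoffs (K − S): max(-144.4, 0) = 0, max(-31.88, 0) = 0, max(26.62, 0) = 26.62, max(57.05, 0) = 57.05
Node uu (S = 187.5): continuation = e^(−0.01)·[0.6001·0.0000 + 0.3999·0.0000] = 0.0000; exercise value = 0.0000 ≤ continuation, so V_uu = 0.0000
Node ud (S = 97.5): continuation = e^(−0.01)·[0.6001·0.0000 + 0.3999·26.6250] = 10.5418; exercise value = 0.0000 ≤ continuation, so V_ud = 10.5418
Node dd (S = 50.7): continuation = e^(−0.01)·[0.6001·26.6250 + 0.3999·57.0450] = 38.4045; exercise value = 39.3000 > continuation, so V_dd = 39.3000 (exercise)
Node u (S = 150): continuation = e^(−0.01)·[0.6001·0.0000 + 0.3999·10.5418] = 4.1739; exercise value = 0.0000 ≤ continuation, so V_u = 4.1739
Node d (S = 78): continuation = e^(−0.01)·[0.6001·10.5418 + 0.3999·39.3000] = 21.8234; exercise value = 12.0000 ≤ continuation, so V_d = 21.8234
Node 0 (S = 120): continuation = e^(−0.01)·[0.6001·4.1739 + 0.3999·21.8234] = 11.1204; exercise value = 0.0000 ≤ continuation, so V_0 = 11.1204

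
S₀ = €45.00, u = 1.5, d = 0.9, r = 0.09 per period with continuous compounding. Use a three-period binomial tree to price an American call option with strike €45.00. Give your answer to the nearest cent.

€13.53

Risk-neutral probability p = (e^0.09 − 0.9)/(1.5 − 0.9) = 0.1942/0.6000 = 0.3236
Terminal stock prices: S_uuu = 151.9, S_uud = 91.12, S_udd = 54.68, S_ddd = 32.81
Terminal payoffs (S − K): max(106.9, 0) = 106.9, max(46.12, 0) = 46.12, max(9.675, 0) = 9.675, max(-12.19, 0) = 0
Node uu (S = 101.2): continuation = e^(−0.09)·[0.3236·106.8750 + 0.6764·46.1250] = 60.1231; exercise value = 56.2500 ≤ continuation, so V_uu = 60.1231
Node ud (S = 60.75): continuation = e^(−0.09)·[0.3236·46.1250 + 0.6764·9.6750] = 19.6231; exercise value = 15.7500 ≤ continuation, so V_ud = 19.6231
Node dd (S = 36.45): continuation = e^(−0.09)·[0.3236·9.6750 + 0.6764·0.0000] = 2.8616; exercise value = 0.0000 ≤ continuation, so V_dd = 2.8616
Node u (S = 67.5): continuation = e^(−0.09)·[0.3236·60.1231 + 0.6764·19.6231] = 29.9128; exercise value = 22.5000 ≤ continuation, so V_u = 29.9128
Node d (S = 40.5): continuation = e^(−0.09)·[0.3236·19.6231 + 0.6764·2.8616] = 7.5728; exercise value = 0.0000 ≤ continuation, so V_d = 7.5728
Node 0 (S = 45): continuation = e^(−0.09)·[0.3236·29.9128 + 0.6764·7.5728] = 13.5286; exercise value = 0.0000 ≤ continuation, so V_0 = 13.5286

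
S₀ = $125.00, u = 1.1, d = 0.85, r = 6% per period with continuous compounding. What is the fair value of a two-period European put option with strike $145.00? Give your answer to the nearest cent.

Risk-neutral probability p = (e^0.06 − 0.85)/(1.1 − 0.85) = 0.2118/0.2500 = 0.8473
Terminal stock prices: S_uu = 151.3, S_ud = 116.9, S_dd = 90.31
Terminal payoffs (K − S): max(-6.25, 0) = 0, max(28.12, 0) = 28.12, max(54.69, 0) = 54.69
Node u (S = 137.5): V_u = e^(−0.06)·[0.8473·0.0000 + 0.1527·28.1250] = 4.0434
Node d (S = 106.2): V_d = e^(−0.06)·[0.8473·28.1250 + 0.1527·54.6875] = 30.3059
Node 0 (S = 125): V_0 = e^(−0.06)·[0.8473·4.0434 + 0.1527·30.3059] = 7.5835

$7.58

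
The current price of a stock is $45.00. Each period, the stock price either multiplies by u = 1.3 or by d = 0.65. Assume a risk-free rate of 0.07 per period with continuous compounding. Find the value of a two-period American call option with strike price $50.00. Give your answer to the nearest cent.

Risk-neutral probability p = (e^0.07 − 0.65)/(1.3 − 0.65) = 0.4225/0.6500 = 0.6500
Terminal stock prices: S_uu = 76.05, S_ud = 38.02, S_dd = 19.01
Terminal payoffs (S − K): max(26.05, 0) = 26.05, max(-11.98, 0) = 0, max(-30.99, 0) = 0
Node u (S = 58.5): continuation = e^(−0.07)·[0.6500·26.0500 + 0.3500·0.0000] = 15.7881; exercise value = 8.5000 ≤ continuation, so V_u = 15.7881
Node d (S = 29.25): continuation = e^(−0.07)·[0.6500·0.0000 + 0.3500·0.0000] = 0.0000; exercise value = 0.0000 ≤ continuation, so V_d = 0.0000
Node 0 (S = 45): continuation = e^(−0.07)·[0.6500·15.7881 + 0.3500·0.0000] = 9.5686; exercise value = 0.0000 ≤ continuation, so V_0 = 9.5686

$9.57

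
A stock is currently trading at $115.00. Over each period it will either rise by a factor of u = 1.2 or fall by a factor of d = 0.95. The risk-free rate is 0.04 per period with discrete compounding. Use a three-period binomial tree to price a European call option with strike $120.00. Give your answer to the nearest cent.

$13.31

Risk-neutral probability p = (1 + 0.04 − 0.95)/(1.2 − 0.95) = 0.0900/0.2500 = 0.3600
Terminal stock prices: S_uuu = 198.7, S_uud = 157.3, S_udd = 124.5, S_ddd = 98.6
Terminal payoffs (S − K): max(78.72, 0) = 78.72, max(37.32, 0) = 37.32, max(4.545, 0) = 4.545, max(-21.4, 0) = 0
Node uu (S = 165.6): V_uu = 1/1.04·[0.3600·78.7200 + 0.6400·37.3200] = 50.2154
Node ud (S = 131.1): V_ud = 1/1.04·[0.3600·37.3200 + 0.6400·4.5450] = 15.7154
Node dd (S = 103.8): V_dd = 1/1.04·[0.3600·4.5450 + 0.6400·0.0000] = 1.5733
Node u (S = 138): V_u = 1/1.04·[0.3600·50.2154 + 0.6400·15.7154] = 27.0533
Node d (S = 109.2): V_d = 1/1.04·[0.3600·15.7154 + 0.6400·1.5733] = 6.4081
Node 0 (S = 115): V_0 = 1/1.04·[0.3600·27.0533 + 0.6400·6.4081] = 13.3080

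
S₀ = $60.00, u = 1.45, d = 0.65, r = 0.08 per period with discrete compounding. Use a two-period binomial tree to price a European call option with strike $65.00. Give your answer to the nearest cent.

$15.15

Risk-neutral probability p = (1 + 0.08 − 0.65)/(1.45 − 0.65) = 0.4300/0.8000 = 0.5375
Terminal stock prices: S_uu = 126.2, S_ud = 56.55, S_dd = 25.35
Terminal payoffs (S − K): max(61.15, 0) = 61.15, max(-8.45, 0) = 0, max(-39.65, 0) = 0
Node u (S = 87): V_u = 1/1.08·[0.5375·61.1500 + 0.4625·0.0000] = 30.4334
Node d (S = 39): V_d = 1/1.08·[0.5375·0.0000 + 0.4625·0.0000] = 0.0000
Node 0 (S = 60): V_0 = 1/1.08·[0.5375·30.4334 + 0.4625·0.0000] = 15.1463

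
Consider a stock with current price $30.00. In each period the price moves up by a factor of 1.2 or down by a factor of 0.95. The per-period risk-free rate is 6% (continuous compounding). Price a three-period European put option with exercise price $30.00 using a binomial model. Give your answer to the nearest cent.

Risk-neutral probability p = (e^0.06 − 0.95)/(1.2 − 0.95) = 0.1118/0.2500 = 0.4473
Terminal stock prices: S_uuu = 51.84, S_uud = 41.04, S_udd = 32.49, S_ddd = 25.72
Terminal payoffs (K − S): max(-21.84, 0) = 0, max(-11.04, 0) = 0, max(-2.49, 0) = 0, max(4.279, 0) = 4.279
Node uu (S = 43.2): V_uu = e^(−0.06)·[0.4473·0.0000 + 0.5527·0.0000] = 0.0000
Node ud (S = 34.2): V_ud = e^(−0.06)·[0.4473·0.0000 + 0.5527·0.0000] = 0.0000
Node dd (S = 27.07): V_dd = e^(−0.06)·[0.4473·0.0000 + 0.5527·4.2788] = 2.2270
Node u (S = 36): V_u = e^(−0.06)·[0.4473·0.0000 + 0.5527·0.0000] = 0.0000
Node d (S = 28.5): V_d = e^(−0.06)·[0.4473·0.0000 + 0.5527·2.2270] = 1.1591
Node 0 (S = 30): V_0 = e^(−0.06)·[0.4473·0.0000 + 0.5527·1.1591] = 0.6033

$0.60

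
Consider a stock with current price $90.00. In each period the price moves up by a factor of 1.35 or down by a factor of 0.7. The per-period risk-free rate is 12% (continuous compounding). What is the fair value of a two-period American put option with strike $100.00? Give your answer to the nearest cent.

$13.88

Risk-neutral probability p = (e^0.12 − 0.7)/(1.35 − 0.7) = 0.4275/0.6500 = 0.6577
Terminal stock prices: S_uu = 164, S_ud = 85.05, S_dd = 44.1
Terminal payoffs (K − S): max(-64.03, 0) = 0, max(14.95, 0) = 14.95, max(55.9, 0) = 55.9
Node u (S = 121.5): continuation = e^(−0.12)·[0.6577·0.0000 + 0.3423·14.9500] = 4.5389; exercise value = 0.0000 ≤ continuation, so V_u = 4.5389
Node d (S = 63): continuation = e^(−0.12)·[0.6577·14.9500 + 0.3423·55.9000] = 25.6920; exercise value = 37.0000 > continuation, so V_d = 37.0000 (exercise)
Node 0 (S = 90): continuation = e^(−0.12)·[0.6577·4.5389 + 0.3423·37.0000] = 13.8810; exercise value = 10.0000 ≤ continuation, so V_0 = 13.8810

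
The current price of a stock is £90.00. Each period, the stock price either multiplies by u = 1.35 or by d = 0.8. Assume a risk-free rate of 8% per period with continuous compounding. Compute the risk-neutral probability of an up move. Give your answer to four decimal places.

Risk-neutral probability p = (e^0.08 − 0.8)/(1.35 − 0.8) = 0.2833/0.5500 = 0.5151

p = 0.5151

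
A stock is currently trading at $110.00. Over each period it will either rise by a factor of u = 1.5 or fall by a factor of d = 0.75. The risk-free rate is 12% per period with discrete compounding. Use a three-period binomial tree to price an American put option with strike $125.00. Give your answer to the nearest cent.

$22.13

Risk-neutral probability p = (1 + 0.12 − 0.75)/(1.5 − 0.75) = 0.3700/0.7500 = 0.4933
Terminal stock prices: S_uuu = 371.2, S_uud = 185.6, S_udd = 92.81, S_ddd = 46.41
Terminal payoffs (K − S): max(-246.2, 0) = 0, max(-60.62, 0) = 0, max(32.19, 0) = 32.19, max(78.59, 0) = 78.59
Node uu (S = 247.5): continuation = 1/1.12·[0.4933·0.0000 + 0.5067·0.0000] = 0.0000; exercise value = 0.0000 ≤ continuation, so V_uu = 0.0000
Node ud (S = 123.8): continuation = 1/1.12·[0.4933·0.0000 + 0.5067·32.1875] = 14.5610; exercise value = 1.2500 ≤ continuation, so V_ud = 14.5610
Node dd (S = 61.88): continuation = 1/1.12·[0.4933·32.1875 + 0.5067·78.5938] = 49.7321; exercise value = 63.1250 > continuation, so V_dd = 63.1250 (exercise)
Node u (S = 165): continuation = 1/1.12·[0.4933·0.0000 + 0.5067·14.5610] = 6.5871; exercise value = 0.0000 ≤ continuation, so V_u = 6.5871
Node d (S = 82.5): continuation = 1/1.12·[0.4933·14.5610 + 0.5067·63.1250] = 34.9703; exercise value = 42.5000 > continuation, so V_d = 42.5000 (exercise)
Node 0 (S = 110): continuation = 1/1.12·[0.4933·6.5871 + 0.5067·42.5000] = 22.1277; exercise value = 15.0000 ≤ continuation, so V_0 = 22.1277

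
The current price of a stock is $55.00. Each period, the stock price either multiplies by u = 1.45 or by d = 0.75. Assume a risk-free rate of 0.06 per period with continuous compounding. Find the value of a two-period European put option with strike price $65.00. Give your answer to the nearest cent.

Risk-neutral probability p = (e^0.06 − 0.75)/(1.45 − 0.75) = 0.3118/0.7000 = 0.4455
Terminal stock prices: S_uu = 115.6, S_ud = 59.81, S_dd = 30.94
Terminal payoffs (K − S): max(-50.64, 0) = 0, max(5.188, 0) = 5.188, max(34.06, 0) = 34.06
Node u (S = 79.75): V_u = e^(−0.06)·[0.4455·0.0000 + 0.5545·5.1875] = 2.7091
Node d (S = 41.25): V_d = e^(−0.06)·[0.4455·5.1875 + 0.5545·34.0625] = 19.9647
Node 0 (S = 55): V_0 = e^(−0.06)·[0.4455·2.7091 + 0.5545·19.9647] = 11.5626

$11.56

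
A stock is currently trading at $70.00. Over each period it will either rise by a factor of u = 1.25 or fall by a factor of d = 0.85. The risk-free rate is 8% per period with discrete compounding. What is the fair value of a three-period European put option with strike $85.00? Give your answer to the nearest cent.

$7.95

Risk-neutral probability p = (1 + 0.08 − 0.85)/(1.25 − 0.85) = 0.2300/0.4000 = 0.5750
Terminal stock prices: S_uuu = 136.7, S_uud = 92.97, S_udd = 63.22, S_ddd = 42.99
Terminal payoffs (K − S): max(-51.72, 0) = 0, max(-7.969, 0) = 0, max(21.78, 0) = 21.78, max(42.01, 0) = 42.01
Node uu (S = 109.4): V_uu = 1/1.08·[0.5750·0.0000 + 0.4250·0.0000] = 0.0000
Node ud (S = 74.38): V_ud = 1/1.08·[0.5750·0.0000 + 0.4250·21.7813] = 8.5713
Node dd (S = 50.57): V_dd = 1/1.08·[0.5750·21.7813 + 0.4250·42.0113] = 28.1287
Node u (S = 87.5): V_u = 1/1.08·[0.5750·0.0000 + 0.4250·8.5713] = 3.3730
Node d (S = 59.5): V_d = 1/1.08·[0.5750·8.5713 + 0.4250·28.1287] = 15.6326
Node 0 (S = 70): V_0 = 1/1.08·[0.5750·3.3730 + 0.4250·15.6326] = 7.9475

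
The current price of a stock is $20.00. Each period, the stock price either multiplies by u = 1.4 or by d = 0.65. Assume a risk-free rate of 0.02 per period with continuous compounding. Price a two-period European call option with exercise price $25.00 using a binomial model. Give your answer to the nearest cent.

Risk-neutral probability p = (e^0.02 − 0.65)/(1.4 − 0.65) = 0.3702/0.7500 = 0.4936
Terminal stock prices: S_uu = 39.2, S_ud = 18.2, S_dd = 8.45
Terminal payoffs (S − K): max(14.2, 0) = 14.2, max(-6.8, 0) = 0, max(-16.55, 0) = 0
Node u (S = 28): V_u = e^(−0.02)·[0.4936·14.2000 + 0.5064·0.0000] = 6.8704
Node d (S = 13): V_d = e^(−0.02)·[0.4936·0.0000 + 0.5064·0.0000] = 0.0000
Node 0 (S = 20): V_0 = e^(−0.02)·[0.4936·6.8704 + 0.5064·0.0000] = 3.3241

$3.32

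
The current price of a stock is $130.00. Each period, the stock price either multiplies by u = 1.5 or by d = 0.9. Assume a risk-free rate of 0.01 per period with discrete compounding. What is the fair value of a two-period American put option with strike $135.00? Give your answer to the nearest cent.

$19.42

Risk-neutral probability p = (1 + 0.01 − 0.9)/(1.5 − 0.9) = 0.1100/0.6000 = 0.1833
Terminal stock prices: S_uu = 292.5, S_ud = 175.5, S_dd = 105.3
Terminal payoffs (K − S): max(-157.5, 0) = 0, max(-40.5, 0) = 0, max(29.7, 0) = 29.7
Node u (S = 195): continuation = 1/1.01·[0.1833·0.0000 + 0.8167·0.0000] = 0.0000; exercise value = 0.0000 ≤ continuation, so V_u = 0.0000
Node d (S = 117): continuation = 1/1.01·[0.1833·0.0000 + 0.8167·29.7000] = 24.0149; exercise value = 18.0000 ≤ continuation, so V_d = 24.0149
Node 0 (S = 130): continuation = 1/1.01·[0.1833·0.0000 + 0.8167·24.0149] = 19.4179; exercise value = 5.0000 ≤ continuation, so V_0 = 19.4179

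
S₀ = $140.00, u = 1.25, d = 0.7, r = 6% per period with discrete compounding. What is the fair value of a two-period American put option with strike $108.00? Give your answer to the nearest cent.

Risk-neutral probability p = (1 + 0.06 − 0.7)/(1.25 − 0.7) = 0.3600/0.5500 = 0.6545
Terminal stock prices: S_uu = 218.8, S_ud = 122.5, S_dd = 68.6
Terminal payoffs (K − S): max(-110.8, 0) = 0, max(-14.5, 0) = 0, max(39.4, 0) = 39.4
Node u (S = 175): continuation = 1/1.06·[0.6545·0.0000 + 0.3455·0.0000] = 0.0000; exercise value = 0.0000 ≤ continuation, so V_u = 0.0000
Node d (S = 98): continuation = 1/1.06·[0.6545·0.0000 + 0.3455·39.4000] = 12.8405; exercise value = 10.0000 ≤ continuation, so V_d = 12.8405
Node 0 (S = 140): continuation = 1/1.06·[0.6545·0.0000 + 0.3455·12.8405] = 4.1847; exercise value = 0.0000 ≤ continuation, so V_0 = 4.1847

$4.18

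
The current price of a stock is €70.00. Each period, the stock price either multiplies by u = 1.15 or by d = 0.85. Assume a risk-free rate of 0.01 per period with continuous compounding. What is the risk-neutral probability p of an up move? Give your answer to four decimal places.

Risk-neutral probability p = (e^0.01 − 0.85)/(1.15 − 0.85) = 0.1601/0.3000 = 0.5335

p = 0.5335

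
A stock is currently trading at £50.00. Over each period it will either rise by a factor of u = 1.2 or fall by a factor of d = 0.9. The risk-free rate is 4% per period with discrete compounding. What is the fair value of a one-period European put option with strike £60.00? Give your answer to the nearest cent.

£7.69

Risk-neutral probability p = (1 + 0.04 − 0.9)/(1.2 − 0.9) = 0.1400/0.3000 = 0.4667
Terminal stock prices: S_u = 60, S_d = 45
Terminal payoffs (K − S): max(0, 0) = 0, max(15, 0) = 15
Node 0 (S = 50): V_0 = 1/1.04·[0.4667·0.0000 + 0.5333·15.0000] = 7.6923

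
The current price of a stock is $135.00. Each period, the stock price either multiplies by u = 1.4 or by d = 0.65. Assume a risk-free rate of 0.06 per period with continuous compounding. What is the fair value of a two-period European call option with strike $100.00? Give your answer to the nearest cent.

$54.05

Risk-neutral probability p = (e^0.06 − 0.65)/(1.4 − 0.65) = 0.4118/0.7500 = 0.5491
Terminal stock prices: S_uu = 264.6, S_ud = 122.9, S_dd = 57.04
Terminal payoffs (S − K): max(164.6, 0) = 164.6, max(22.85, 0) = 22.85, max(-42.96, 0) = 0
Node u (S = 189): V_u = e^(−0.06)·[0.5491·164.6000 + 0.4509·22.8500] = 94.8235
Node d (S = 87.75): V_d = e^(−0.06)·[0.5491·22.8500 + 0.4509·0.0000] = 11.8166
Node 0 (S = 135): V_0 = e^(−0.06)·[0.5491·94.8235 + 0.4509·11.8166] = 54.0544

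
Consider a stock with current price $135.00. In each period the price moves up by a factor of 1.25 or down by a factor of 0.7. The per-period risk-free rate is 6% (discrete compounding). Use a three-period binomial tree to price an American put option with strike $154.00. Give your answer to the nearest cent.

Risk-neutral probability p = (1 + 0.06 − 0.7)/(1.25 − 0.7) = 0.3600/0.5500 = 0.6545
Terminal stock prices: S_uuu = 263.7, S_uud = 147.7, S_udd = 82.69, S_ddd = 46.3
Terminal payoffs (K − S): max(-109.7, 0) = 0, max(6.344, 0) = 6.344, max(71.31, 0) = 71.31, max(107.7, 0) = 107.7
Node uu (S = 210.9): continuation = 1/1.06·[0.6545·0.0000 + 0.3455·6.3438] = 2.0674; exercise value = 0.0000 ≤ continuation, so V_uu = 2.0674
Node ud (S = 118.1): continuation = 1/1.06·[0.6545·6.3438 + 0.3455·71.3125] = 27.1580; exercise value = 35.8750 > continuation, so V_ud = 35.8750 (exercise)
Node dd (S = 66.15): continuation = 1/1.06·[0.6545·71.3125 + 0.3455·107.6950] = 79.1330; exercise value = 87.8500 > continuation, so V_dd = 87.8500 (exercise)
Node u (S = 168.8): continuation = 1/1.06·[0.6545·2.0674 + 0.3455·35.8750] = 12.9683; exercise value = 0.0000 ≤ continuation, so V_u = 12.9683
Node d (S = 94.5): continuation = 1/1.06·[0.6545·35.8750 + 0.3455·87.8500] = 50.7830; exercise value = 59.5000 > continuation, so V_d = 59.5000 (exercise)
Node 0 (S = 135): continuation = 1/1.06·[0.6545·12.9683 + 0.3455·59.5000] = 27.3990; exercise value = 19.0000 ≤ continuation, so V_0 = 27.3990

$27.40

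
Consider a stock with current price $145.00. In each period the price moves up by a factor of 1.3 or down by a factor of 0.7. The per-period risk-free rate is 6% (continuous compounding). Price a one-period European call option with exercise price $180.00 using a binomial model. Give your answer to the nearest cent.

$4.83

Risk-neutral probability p = (e^0.06 − 0.7)/(1.3 − 0.7) = 0.3618/0.6000 = 0.6031
Terminal stock prices: S_u = 188.5, S_d = 101.5
Terminal payoffs (S − K): max(8.5, 0) = 8.5, max(-78.5, 0) = 0
Node 0 (S = 145): V_0 = e^(−0.06)·[0.6031·8.5000 + 0.3969·0.0000] = 4.8275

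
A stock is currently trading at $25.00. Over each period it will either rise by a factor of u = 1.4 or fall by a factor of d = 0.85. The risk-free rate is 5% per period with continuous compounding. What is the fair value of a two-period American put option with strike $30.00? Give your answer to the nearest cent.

$5.33

Risk-neutral probability p = (e^0.05 − 0.85)/(1.4 − 0.85) = 0.2013/0.5500 = 0.3659
Terminal stock prices: S_uu = 49, S_ud = 29.75, S_dd = 18.06
Terminal payoffs (K − S): max(-19, 0) = 0, max(0.25, 0) = 0.25, max(11.94, 0) = 11.94
Node u (S = 35): continuation = e^(−0.05)·[0.3659·0.0000 + 0.6341·0.2500] = 0.1508; exercise value = 0.0000 ≤ continuation, so V_u = 0.1508
Node d (S = 21.25): continuation = e^(−0.05)·[0.3659·0.2500 + 0.6341·11.9375] = 7.2869; exercise value = 8.7500 > continuation, so V_d = 8.7500 (exercise)
Node 0 (S = 25): continuation = e^(−0.05)·[0.3659·0.1508 + 0.6341·8.7500] = 5.3299; exercise value = 5.0000 ≤ continuation, so V_0 = 5.3299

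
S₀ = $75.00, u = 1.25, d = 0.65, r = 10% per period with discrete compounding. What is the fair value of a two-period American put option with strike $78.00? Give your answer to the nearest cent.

Risk-neutral probability p = (1 + 0.1 − 0.65)/(1.25 − 0.65) = 0.4500/0.6000 = 0.7500
Terminal stock prices: S_uu = 117.2, S_ud = 60.94, S_dd = 31.69
Terminal payoffs (K − S): max(-39.19, 0) = 0, max(17.06, 0) = 17.06, max(46.31, 0) = 46.31
Node u (S = 93.75): continuation = 1/1.1·[0.7500·0.0000 + 0.2500·17.0625] = 3.8778; exercise value = 0.0000 ≤ continuation, so V_u = 3.8778
Node d (S = 48.75): continuation = 1/1.1·[0.7500·17.0625 + 0.2500·46.3125] = 22.1591; exercise value = 29.2500 > continuation, so V_d = 29.2500 (exercise)
Node 0 (S = 75): continuation = 1/1.1·[0.7500·3.8778 + 0.2500·29.2500] = 9.2917; exercise value = 3.0000 ≤ continuation, so V_0 = 9.2917

$9.29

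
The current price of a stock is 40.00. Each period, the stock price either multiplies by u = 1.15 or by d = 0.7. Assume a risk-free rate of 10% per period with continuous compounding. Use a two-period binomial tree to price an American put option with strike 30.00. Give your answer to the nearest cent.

Risk-neutral probability p = (e^0.1 − 0.7)/(1.15 − 0.7) = 0.4052/0.4500 = 0.9004
Terminal stock prices: S_uu = 52.9, S_ud = 32.2, S_dd = 19.6
Terminal payoffs (K − S): max(-22.9, 0) = 0, max(-2.2, 0) = 0, max(10.4, 0) = 10.4
Node u (S = 46): continuation = e^(−0.1)·[0.9004·0.0000 + 0.0996·0.0000] = 0.0000; exercise value = 0.0000 ≤ continuation, so V_u = 0.0000
Node d (S = 28): continuation = e^(−0.1)·[0.9004·0.0000 + 0.0996·10.4000] = 0.9375; exercise value = 2.0000 > continuation, so V_d = 2.0000 (exercise)
Node 0 (S = 40): continuation = e^(−0.1)·[0.9004·0.0000 + 0.0996·2.0000] = 0.1803; exercise value = 0.0000 ≤ continuation, so V_0 = 0.1803

0.18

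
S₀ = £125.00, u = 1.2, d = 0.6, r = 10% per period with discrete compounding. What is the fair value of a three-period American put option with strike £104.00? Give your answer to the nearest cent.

Risk-neutral probability p = (1 + 0.1 − 0.6)/(1.2 − 0.6) = 0.5000/0.6000 = 0.8333
Terminal stock prices: S_uuu = 216, S_uud = 108, S_udd = 54, S_ddd = 27
Terminal payoffs (K − S): max(-112, 0) = 0, max(-4, 0) = 0, max(50, 0) = 50, max(77, 0) = 77
Node uu (S = 180): continuation = 1/1.1·[0.8333·0.0000 + 0.1667·0.0000] = 0.0000; exercise value = 0.0000 ≤ continuation, so V_uu = 0.0000
Node ud (S = 90): continuation = 1/1.1·[0.8333·0.0000 + 0.1667·50.0000] = 7.5758; exercise value = 14.0000 > continuation, so V_ud = 14.0000 (exercise)
Node dd (S = 45): continuation = 1/1.1·[0.8333·50.0000 + 0.1667·77.0000] = 49.5455; exercise value = 59.0000 > continuation, so V_dd = 59.0000 (exercise)
Node u (S = 150): continuation = 1/1.1·[0.8333·0.0000 + 0.1667·14.0000] = 2.1212; exercise value = 0.0000 ≤ continuation, so V_u = 2.1212
Node d (S = 75): continuation = 1/1.1·[0.8333·14.0000 + 0.1667·59.0000] = 19.5455; exercise value = 29.0000 > continuation, so V_d = 29.0000 (exercise)
Node 0 (S = 125): continuation = 1/1.1·[0.8333·2.1212 + 0.1667·29.0000] = 6.0009; exercise value = 0.0000 ≤ continuation, so V_0 = 6.0009

£6.00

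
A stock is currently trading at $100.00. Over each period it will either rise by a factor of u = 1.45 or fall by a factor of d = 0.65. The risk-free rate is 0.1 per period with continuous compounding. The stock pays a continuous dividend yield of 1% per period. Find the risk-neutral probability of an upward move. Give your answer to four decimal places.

p = 0.5552

Per-period risk-free factor R = e^0.1 = 1.1052; dividend-adjusted growth = e^(0.1−0.01) = 1.0942.
Risk-neutral probability p = (1.0942 − 0.65)/(1.45 − 0.65) = 0.4442/0.8000 = 0.5552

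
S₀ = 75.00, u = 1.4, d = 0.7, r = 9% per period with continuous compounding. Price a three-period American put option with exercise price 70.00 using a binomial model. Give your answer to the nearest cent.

Risk-neutral probability p = (e^0.09 − 0.7)/(1.4 − 0.7) = 0.3942/0.7000 = 0.5631
Terminal stock prices: S_uuu = 205.8, S_uud = 102.9, S_udd = 51.45, S_ddd = 25.72
Terminal payoffs (K − S): max(-135.8, 0) = 0, max(-32.9, 0) = 0, max(18.55, 0) = 18.55, max(44.28, 0) = 44.28
Node uu (S = 147): continuation = e^(−0.09)·[0.5631·0.0000 + 0.4369·0.0000] = 0.0000; exercise value = 0.0000 ≤ continuation, so V_uu = 0.0000
Node ud (S = 73.5): continuation = e^(−0.09)·[0.5631·0.0000 + 0.4369·18.5500] = 7.4068; exercise value = 0.0000 ≤ continuation, so V_ud = 7.4068
Node dd (S = 36.75): continuation = e^(−0.09)·[0.5631·18.5500 + 0.4369·44.2750] = 27.2252; exercise value = 33.2500 > continuation, so V_dd = 33.2500 (exercise)
Node u (S = 105): continuation = e^(−0.09)·[0.5631·0.0000 + 0.4369·7.4068] = 2.9575; exercise value = 0.0000 ≤ continuation, so V_u = 2.9575
Node d (S = 52.5): continuation = e^(−0.09)·[0.5631·7.4068 + 0.4369·33.2500] = 17.0883; exercise value = 17.5000 > continuation, so V_d = 17.5000 (exercise)
Node 0 (S = 75): continuation = e^(−0.09)·[0.5631·2.9575 + 0.4369·17.5000] = 8.5096; exercise value = 0.0000 ≤ continuation, so V_0 = 8.5096

8.51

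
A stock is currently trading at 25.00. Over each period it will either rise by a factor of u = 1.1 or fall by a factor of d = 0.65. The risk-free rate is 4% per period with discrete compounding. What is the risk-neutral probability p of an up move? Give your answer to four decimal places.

Risk-neutral probability p = (1 + 0.04 − 0.65)/(1.1 − 0.65) = 0.3900/0.4500 = 0.8667

p = 0.8667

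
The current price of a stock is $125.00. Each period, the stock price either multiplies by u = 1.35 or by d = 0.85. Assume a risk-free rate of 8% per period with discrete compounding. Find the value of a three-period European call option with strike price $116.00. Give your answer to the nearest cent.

Risk-neutral probability p = (1 + 0.08 − 0.85)/(1.35 − 0.85) = 0.2300/0.5000 = 0.4600
Terminal stock prices: S_uuu = 307.5, S_uud = 193.6, S_udd = 121.9, S_ddd = 76.77
Terminal payoffs (S − K): max(191.5, 0) = 191.5, max(77.64, 0) = 77.64, max(5.922, 0) = 5.922, max(-39.23, 0) = 0
Node uu (S = 227.8): V_uu = 1/1.08·[0.4600·191.5469 + 0.5400·77.6406] = 120.4051
Node ud (S = 143.4): V_ud = 1/1.08·[0.4600·77.6406 + 0.5400·5.9219] = 36.0301
Node dd (S = 90.31): V_dd = 1/1.08·[0.4600·5.9219 + 0.5400·0.0000] = 2.5223
Node u (S = 168.8): V_u = 1/1.08·[0.4600·120.4051 + 0.5400·36.0301] = 69.2987
Node d (S = 106.2): V_d = 1/1.08·[0.4600·36.0301 + 0.5400·2.5223] = 16.6073
Node 0 (S = 125): V_0 = 1/1.08·[0.4600·69.2987 + 0.5400·16.6073] = 37.8198

$37.82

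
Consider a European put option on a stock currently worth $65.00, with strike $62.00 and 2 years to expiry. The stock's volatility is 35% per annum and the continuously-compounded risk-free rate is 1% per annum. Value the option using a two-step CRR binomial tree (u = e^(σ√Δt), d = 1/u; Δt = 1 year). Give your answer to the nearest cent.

CRR parameters: u = e^(σ√Δt) = e^(0.35·√1) = 1.4191, d = 1/u = 0.7047
Per-period rate: rΔt = 0.01·1 = 0.01, so R = e^0.01 = 1.0101
Risk-neutral probability p = (e^0.01 − 0.7047)/(1.4191 − 0.7047) = 0.3054/0.7144 = 0.4275
Terminal stock prices: S_uu = 130.9, S_ud = 65, S_dd = 32.28
Terminal payoffs (K − S): max(-68.89, 0) = 0, max(-3, 0) = 0, max(29.72, 0) = 29.72
Node u (S = 92.24): V_u = e^(−0.01)·[0.4275·0.0000 + 0.5725·0.0000] = 0.0000
Node d (S = 45.8): V_d = e^(−0.01)·[0.4275·0.0000 + 0.5725·29.7220] = 16.8480
Node 0 (S = 65): V_0 = e^(−0.01)·[0.4275·0.0000 + 0.5725·16.8480] = 9.5503

$9.55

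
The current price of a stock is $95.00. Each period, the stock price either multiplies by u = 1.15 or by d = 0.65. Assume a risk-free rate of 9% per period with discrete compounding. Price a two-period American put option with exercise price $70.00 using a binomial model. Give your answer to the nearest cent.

Risk-neutral probability p = (1 + 0.09 − 0.65)/(1.15 − 0.65) = 0.4400/0.5000 = 0.8800
Terminal stock prices: S_uu = 125.6, S_ud = 71.01, S_dd = 40.14
Terminal payoffs (K − S): max(-55.64, 0) = 0, max(-1.012, 0) = 0, max(29.86, 0) = 29.86
Node u (S = 109.2): continuation = 1/1.09·[0.8800·0.0000 + 0.1200·0.0000] = 0.0000; exercise value = 0.0000 ≤ continuation, so V_u = 0.0000
Node d (S = 61.75): continuation = 1/1.09·[0.8800·0.0000 + 0.1200·29.8625] = 3.2876; exercise value = 8.2500 > continuation, so V_d = 8.2500 (exercise)
Node 0 (S = 95): continuation = 1/1.09·[0.8800·0.0000 + 0.1200·8.2500] = 0.9083; exercise value = 0.0000 ≤ continuation, so V_0 = 0.9083

$0.91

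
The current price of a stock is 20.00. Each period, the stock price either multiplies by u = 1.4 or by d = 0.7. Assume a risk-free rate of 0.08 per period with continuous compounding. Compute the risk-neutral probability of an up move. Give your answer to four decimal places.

p = 0.5476

Risk-neutral probability p = (e^0.08 − 0.7)/(1.4 − 0.7) = 0.3833/0.7000 = 0.5476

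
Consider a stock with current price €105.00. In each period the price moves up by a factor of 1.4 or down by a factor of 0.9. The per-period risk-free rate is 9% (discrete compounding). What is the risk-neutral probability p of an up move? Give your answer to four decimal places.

Risk-neutral probability p = (1 + 0.09 − 0.9)/(1.4 − 0.9) = 0.1900/0.5000 = 0.3800

p = 0.3800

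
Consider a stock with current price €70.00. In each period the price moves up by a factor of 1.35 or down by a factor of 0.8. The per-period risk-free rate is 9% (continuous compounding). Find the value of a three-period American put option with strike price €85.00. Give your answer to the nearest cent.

€15.00

Risk-neutral probability p = (e^0.09 − 0.8)/(1.35 − 0.8) = 0.2942/0.5500 = 0.5349
Terminal stock prices: S_uuu = 172.2, S_uud = 102.1, S_udd = 60.48, S_ddd = 35.84
Terminal payoffs (K − S): max(-87.23, 0) = 0, max(-17.06, 0) = 0, max(24.52, 0) = 24.52, max(49.16, 0) = 49.16
Node uu (S = 127.6): continuation = e^(−0.09)·[0.5349·0.0000 + 0.4651·0.0000] = 0.0000; exercise value = 0.0000 ≤ continuation, so V_uu = 0.0000
Node ud (S = 75.6): continuation = e^(−0.09)·[0.5349·0.0000 + 0.4651·24.5200] = 10.4235; exercise value = 9.4000 ≤ continuation, so V_ud = 10.4235
Node dd (S = 44.8): continuation = e^(−0.09)·[0.5349·24.5200 + 0.4651·49.1600] = 32.8842; exercise value = 40.2000 > continuation, so V_dd = 40.2000 (exercise)
Node u (S = 94.5): continuation = e^(−0.09)·[0.5349·0.0000 + 0.4651·10.4235] = 4.4311; exercise value = 0.0000 ≤ continuation, so V_u = 4.4311
Node d (S = 56): continuation = e^(−0.09)·[0.5349·10.4235 + 0.4651·40.2000] = 22.1845; exercise value = 29.0000 > continuation, so V_d = 29.0000 (exercise)
Node 0 (S = 70): continuation = e^(−0.09)·[0.5349·4.4311 + 0.4651·29.0000] = 14.4940; exercise value = 15.0000 > continuation, so V_0 = 15.0000 (exercise)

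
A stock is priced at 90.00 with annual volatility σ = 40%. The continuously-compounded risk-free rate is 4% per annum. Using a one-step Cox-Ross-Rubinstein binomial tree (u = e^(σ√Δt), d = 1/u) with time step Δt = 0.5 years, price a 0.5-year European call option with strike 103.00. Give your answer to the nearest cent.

CRR parameters: u = e^(σ√Δt) = e^(0.4·√0.5) = 1.3269, d = 1/u = 0.7536
Per-period rate: rΔt = 0.04·0.5 = 0.02, so R = e^0.02 = 1.0202
Risk-neutral probability p = (e^0.02 − 0.7536)/(1.3269 − 0.7536) = 0.2666/0.5733 = 0.4650
Terminal stock prices: S_u = 119.4, S_d = 67.83
Terminal payoffs (S − K): max(16.42, 0) = 16.42, max(-35.17, 0) = 0
Node 0 (S = 90): V_0 = e^(−0.02)·[0.4650·16.4207 + 0.5350·0.0000] = 7.4844

7.48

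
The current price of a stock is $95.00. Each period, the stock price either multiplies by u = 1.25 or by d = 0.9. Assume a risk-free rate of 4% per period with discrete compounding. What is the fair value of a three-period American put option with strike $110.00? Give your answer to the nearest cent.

Risk-neutral probability p = (1 + 0.04 − 0.9)/(1.25 − 0.9) = 0.1400/0.3500 = 0.4000
Terminal stock prices: S_uuu = 185.5, S_uud = 133.6, S_udd = 96.19, S_ddd = 69.26
Terminal payoffs (K − S): max(-75.55, 0) = 0, max(-23.59, 0) = 0, max(13.81, 0) = 13.81, max(40.74, 0) = 40.74
Node uu (S = 148.4): continuation = 1/1.04·[0.4000·0.0000 + 0.6000·0.0000] = 0.0000; exercise value = 0.0000 ≤ continuation, so V_uu = 0.0000
Node ud (S = 106.9): continuation = 1/1.04·[0.4000·0.0000 + 0.6000·13.8125] = 7.9687; exercise value = 3.1250 ≤ continuation, so V_ud = 7.9687
Node dd (S = 76.95): continuation = 1/1.04·[0.4000·13.8125 + 0.6000·40.7450] = 28.8192; exercise value = 33.0500 > continuation, so V_dd = 33.0500 (exercise)
Node u (S = 118.8): continuation = 1/1.04·[0.4000·0.0000 + 0.6000·7.9687] = 4.5974; exercise value = 0.0000 ≤ continuation, so V_u = 4.5974
Node d (S = 85.5): continuation = 1/1.04·[0.4000·7.9687 + 0.6000·33.0500] = 22.1322; exercise value = 24.5000 > continuation, so V_d = 24.5000 (exercise)
Node 0 (S = 95): continuation = 1/1.04·[0.4000·4.5974 + 0.6000·24.5000] = 15.9028; exercise value = 15.0000 ≤ continuation, so V_0 = 15.9028

$15.90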